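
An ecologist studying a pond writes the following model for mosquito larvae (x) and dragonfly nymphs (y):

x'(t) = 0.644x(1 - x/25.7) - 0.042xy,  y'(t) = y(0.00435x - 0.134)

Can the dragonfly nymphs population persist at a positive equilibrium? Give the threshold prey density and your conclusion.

Threshold x = 30.8; K < 30.8, so no, the predator goes extinct.

The predator equation gives dy/dt > 0 only when x > 0.134/0.00435 = 30.8.
Without the predator, x → K = 25.7. Since 25.7 < 30.8, the predator cannot invade.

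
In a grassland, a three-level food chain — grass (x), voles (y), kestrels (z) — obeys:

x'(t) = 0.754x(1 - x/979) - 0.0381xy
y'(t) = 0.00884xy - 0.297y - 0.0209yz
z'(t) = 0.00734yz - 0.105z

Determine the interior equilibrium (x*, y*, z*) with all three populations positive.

From dz/dt = 0: 0.00734y* = 0.105, so y* = 14.3.
From dx/dt = 0: 0.754(1 - x*/979) = 0.0381·14.3, giving x* = 979·(1 - 0.723) = 271.
From dy/dt = 0: 0.00884·271 - 0.297 = 0.0209z*, so z* = 2.1/0.0209 = 101.

x* ≈ 271, y* ≈ 14.3, z* ≈ 101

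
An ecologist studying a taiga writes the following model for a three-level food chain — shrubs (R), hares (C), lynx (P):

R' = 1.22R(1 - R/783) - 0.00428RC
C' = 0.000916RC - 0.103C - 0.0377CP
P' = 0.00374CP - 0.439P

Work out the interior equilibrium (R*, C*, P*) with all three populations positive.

R* ≈ 461, C* ≈ 117, P* ≈ 8.46

From dP/dt = 0: 0.00374C* = 0.439, so C* = 117.
From dR/dt = 0: 1.22(1 - R*/783) = 0.00428·117, giving R* = 783·(1 - 0.412) = 461.
From dC/dt = 0: 0.000916·461 - 0.103 = 0.0377P*, so P* = 0.319/0.0377 = 8.46.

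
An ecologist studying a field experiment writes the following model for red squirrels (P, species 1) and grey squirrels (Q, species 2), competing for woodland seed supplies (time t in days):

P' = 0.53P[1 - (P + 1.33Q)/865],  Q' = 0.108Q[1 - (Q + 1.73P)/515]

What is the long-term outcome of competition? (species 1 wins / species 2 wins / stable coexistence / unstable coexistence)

Compare the nullcline intercepts: K1/α12 = 865/1.33 = 650 > K2 = 515; K2/α21 = 515/1.73 = 298 < K1 = 865.
Since the inequalities point opposite ways, species 1 can invade but species 2 cannot.

species 1 excludes species 2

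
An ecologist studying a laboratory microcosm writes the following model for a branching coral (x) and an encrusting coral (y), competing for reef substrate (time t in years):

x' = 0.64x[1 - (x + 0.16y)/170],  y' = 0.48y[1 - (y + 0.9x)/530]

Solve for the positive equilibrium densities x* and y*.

Setting both brackets to zero gives the nullclines x + 0.16y = 170 and 0.9x + y = 530.
Substituting y = 530 - 0.9x into the first: x(1 - 0.16·0.9) = 170 - 0.16·530.
So x* = 85.2/0.856 = 99.5, and then y* = 530 - 0.9·99.5 = 440.

x* ≈ 99.5, y* ≈ 440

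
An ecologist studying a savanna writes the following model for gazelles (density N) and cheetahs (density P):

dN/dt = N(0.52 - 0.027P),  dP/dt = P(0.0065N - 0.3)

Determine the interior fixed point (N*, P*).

Set dP/dt = 0 with P > 0: 0.0065N - 0.3 = 0, so N* = 0.3/0.0065 = 46.2.
Set dN/dt = 0 with N > 0: 0.52 - 0.027P = 0, so P* = 0.52/0.027 = 19.3.

N* ≈ 46.2, P* ≈ 19.3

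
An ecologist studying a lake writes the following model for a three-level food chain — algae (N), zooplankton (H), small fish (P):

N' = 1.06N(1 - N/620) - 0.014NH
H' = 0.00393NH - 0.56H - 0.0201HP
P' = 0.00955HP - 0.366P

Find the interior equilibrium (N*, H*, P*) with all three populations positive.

From dP/dt = 0: 0.00955H* = 0.366, so H* = 38.3.
From dN/dt = 0: 1.06(1 - N*/620) = 0.014·38.3, giving N* = 620·(1 - 0.506) = 306.
From dH/dt = 0: 0.00393·306 - 0.56 = 0.0201P*, so P* = 0.643/0.0201 = 32.

N* ≈ 306, H* ≈ 38.3, P* ≈ 32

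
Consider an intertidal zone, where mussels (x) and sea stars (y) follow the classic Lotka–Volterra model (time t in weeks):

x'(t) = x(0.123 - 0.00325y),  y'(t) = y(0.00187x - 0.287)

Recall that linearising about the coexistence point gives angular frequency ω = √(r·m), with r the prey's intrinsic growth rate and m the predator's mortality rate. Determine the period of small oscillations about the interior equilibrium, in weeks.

T ≈ 33.4 weeks

Here r = 0.123 and m = 0.287, so r·m = 0.0353.
ω = √0.0353 = 0.188 per week, hence T = 2π/ω ≈ 33.4 weeks.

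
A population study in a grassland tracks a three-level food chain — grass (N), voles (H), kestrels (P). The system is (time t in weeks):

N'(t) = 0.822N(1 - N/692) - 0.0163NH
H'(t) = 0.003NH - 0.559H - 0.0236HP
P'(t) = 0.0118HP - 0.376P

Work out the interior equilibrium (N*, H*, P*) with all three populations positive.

From dP/dt = 0: 0.0118H* = 0.376, so H* = 31.9.
From dN/dt = 0: 0.822(1 - N*/692) = 0.0163·31.9, giving N* = 692·(1 - 0.632) = 255.
From dH/dt = 0: 0.003·255 - 0.559 = 0.0236P*, so P* = 0.205/0.0236 = 8.7.

N* ≈ 255, H* ≈ 31.9, P* ≈ 8.7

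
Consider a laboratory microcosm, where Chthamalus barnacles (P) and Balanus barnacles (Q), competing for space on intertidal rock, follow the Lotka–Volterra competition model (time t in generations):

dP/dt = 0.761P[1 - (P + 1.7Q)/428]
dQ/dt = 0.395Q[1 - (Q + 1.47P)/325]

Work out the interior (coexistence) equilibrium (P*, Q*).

P* ≈ 83.1, Q* ≈ 203

Setting both brackets to zero gives the nullclines P + 1.7Q = 428 and 1.47P + Q = 325.
Substituting Q = 325 - 1.47P into the first: P(1 - 1.7·1.47) = 428 - 1.7·325.
So P* = -124/-1.5 = 83.1, and then Q* = 325 - 1.47·83.1 = 203.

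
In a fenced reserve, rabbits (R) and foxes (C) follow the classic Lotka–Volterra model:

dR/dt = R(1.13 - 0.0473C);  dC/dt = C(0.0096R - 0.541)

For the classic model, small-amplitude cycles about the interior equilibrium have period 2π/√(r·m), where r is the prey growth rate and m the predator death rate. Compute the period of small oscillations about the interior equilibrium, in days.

T ≈ 8.04 days

Here r = 1.13 and m = 0.541, so r·m = 0.611.
ω = √0.611 = 0.782 per day, hence T = 2π/ω ≈ 8.04 days.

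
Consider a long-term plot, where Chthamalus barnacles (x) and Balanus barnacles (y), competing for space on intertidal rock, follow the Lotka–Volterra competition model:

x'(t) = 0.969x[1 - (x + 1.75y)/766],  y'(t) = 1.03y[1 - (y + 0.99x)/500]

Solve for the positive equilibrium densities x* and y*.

Setting both brackets to zero gives the nullclines x + 1.75y = 766 and 0.99x + y = 500.
Substituting y = 500 - 0.99x into the first: x(1 - 1.75·0.99) = 766 - 1.75·500.
So x* = -109/-0.732 = 149, and then y* = 500 - 0.99·149 = 353.

x* ≈ 149, y* ≈ 353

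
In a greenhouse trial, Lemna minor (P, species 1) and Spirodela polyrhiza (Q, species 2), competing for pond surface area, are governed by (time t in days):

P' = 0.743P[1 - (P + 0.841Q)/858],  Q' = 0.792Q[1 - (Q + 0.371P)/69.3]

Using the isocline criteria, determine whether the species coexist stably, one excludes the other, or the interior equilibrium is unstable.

species 1 excludes species 2

Compare the nullcline intercepts: K1/α12 = 858/0.841 = 1020 > K2 = 69.3; K2/α21 = 69.3/0.371 = 187 < K1 = 858.
Since the inequalities point opposite ways, species 1 can invade but species 2 cannot.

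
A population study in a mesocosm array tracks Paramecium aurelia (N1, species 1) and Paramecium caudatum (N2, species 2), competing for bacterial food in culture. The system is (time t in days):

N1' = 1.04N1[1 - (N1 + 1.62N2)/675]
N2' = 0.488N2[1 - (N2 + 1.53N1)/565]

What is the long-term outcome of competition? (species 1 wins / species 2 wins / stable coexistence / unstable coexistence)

unstable coexistence (outcome depends on initial conditions)

Compare the nullcline intercepts: K1/α12 = 675/1.62 = 417 < K2 = 565; K2/α21 = 565/1.53 = 369 < K1 = 675.
Since both are reversed, neither can invade when rare; the interior point is a saddle.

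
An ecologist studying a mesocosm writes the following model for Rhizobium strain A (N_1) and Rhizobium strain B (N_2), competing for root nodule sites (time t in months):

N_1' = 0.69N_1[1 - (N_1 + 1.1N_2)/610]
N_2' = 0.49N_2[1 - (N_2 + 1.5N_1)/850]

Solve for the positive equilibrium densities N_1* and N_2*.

N_1* ≈ 500, N_2* ≈ 100

Setting both brackets to zero gives the nullclines N_1 + 1.1N_2 = 610 and 1.5N_1 + N_2 = 850.
Substituting N_2 = 850 - 1.5N_1 into the first: N_1(1 - 1.1·1.5) = 610 - 1.1·850.
So N_1* = -325/-0.65 = 500, and then N_2* = 850 - 1.5·500 = 100.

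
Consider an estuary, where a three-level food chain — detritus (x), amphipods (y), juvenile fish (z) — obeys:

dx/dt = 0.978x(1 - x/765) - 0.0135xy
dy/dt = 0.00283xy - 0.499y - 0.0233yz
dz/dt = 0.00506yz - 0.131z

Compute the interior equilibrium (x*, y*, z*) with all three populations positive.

From dz/dt = 0: 0.00506y* = 0.131, so y* = 25.9.
From dx/dt = 0: 0.978(1 - x*/765) = 0.0135·25.9, giving x* = 765·(1 - 0.357) = 492.
From dy/dt = 0: 0.00283·492 - 0.499 = 0.0233z*, so z* = 0.892/0.0233 = 38.3.

x* ≈ 492, y* ≈ 25.9, z* ≈ 38.3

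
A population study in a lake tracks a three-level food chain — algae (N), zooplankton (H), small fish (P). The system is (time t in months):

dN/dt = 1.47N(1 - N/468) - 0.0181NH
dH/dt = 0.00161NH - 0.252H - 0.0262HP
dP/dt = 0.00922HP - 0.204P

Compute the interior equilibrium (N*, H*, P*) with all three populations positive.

From dP/dt = 0: 0.00922H* = 0.204, so H* = 22.1.
From dN/dt = 0: 1.47(1 - N*/468) = 0.0181·22.1, giving N* = 468·(1 - 0.272) = 341.
From dH/dt = 0: 0.00161·341 - 0.252 = 0.0262P*, so P* = 0.296/0.0262 = 11.3.

N* ≈ 341, H* ≈ 22.1, P* ≈ 11.3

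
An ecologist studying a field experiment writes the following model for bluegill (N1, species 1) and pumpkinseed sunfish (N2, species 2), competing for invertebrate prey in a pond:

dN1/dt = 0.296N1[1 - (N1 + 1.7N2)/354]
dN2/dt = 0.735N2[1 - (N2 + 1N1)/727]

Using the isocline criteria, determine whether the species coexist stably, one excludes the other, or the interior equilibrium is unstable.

species 2 excludes species 1

Compare the nullcline intercepts: K1/α12 = 354/1.7 = 208 < K2 = 727; K2/α21 = 727/1 = 727 > K1 = 354.
Since the inequalities point opposite ways, species 2 can invade but species 1 cannot.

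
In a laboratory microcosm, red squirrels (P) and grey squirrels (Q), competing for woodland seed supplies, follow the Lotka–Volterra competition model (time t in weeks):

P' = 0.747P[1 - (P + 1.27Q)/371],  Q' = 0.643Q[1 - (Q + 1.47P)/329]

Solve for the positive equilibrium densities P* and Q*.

P* ≈ 54, Q* ≈ 250

Setting both brackets to zero gives the nullclines P + 1.27Q = 371 and 1.47P + Q = 329.
Substituting Q = 329 - 1.47P into the first: P(1 - 1.27·1.47) = 371 - 1.27·329.
So P* = -46.8/-0.867 = 54, and then Q* = 329 - 1.47·54 = 250.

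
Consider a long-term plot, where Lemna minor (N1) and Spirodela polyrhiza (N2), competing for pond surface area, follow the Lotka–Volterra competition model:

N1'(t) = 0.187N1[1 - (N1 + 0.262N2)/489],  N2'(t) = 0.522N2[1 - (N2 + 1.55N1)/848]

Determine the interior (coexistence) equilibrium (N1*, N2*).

N1* ≈ 449, N2* ≈ 152

Setting both brackets to zero gives the nullclines N1 + 0.262N2 = 489 and 1.55N1 + N2 = 848.
Substituting N2 = 848 - 1.55N1 into the first: N1(1 - 0.262·1.55) = 489 - 0.262·848.
So N1* = 267/0.594 = 449, and then N2* = 848 - 1.55·449 = 152.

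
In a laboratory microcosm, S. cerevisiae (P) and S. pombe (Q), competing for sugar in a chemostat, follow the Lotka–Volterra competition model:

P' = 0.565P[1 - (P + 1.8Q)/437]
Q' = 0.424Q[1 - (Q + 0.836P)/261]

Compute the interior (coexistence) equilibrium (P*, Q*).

P* ≈ 65, Q* ≈ 207

Setting both brackets to zero gives the nullclines P + 1.8Q = 437 and 0.836P + Q = 261.
Substituting Q = 261 - 0.836P into the first: P(1 - 1.8·0.836) = 437 - 1.8·261.
So P* = -32.8/-0.505 = 65, and then Q* = 261 - 0.836·65 = 207.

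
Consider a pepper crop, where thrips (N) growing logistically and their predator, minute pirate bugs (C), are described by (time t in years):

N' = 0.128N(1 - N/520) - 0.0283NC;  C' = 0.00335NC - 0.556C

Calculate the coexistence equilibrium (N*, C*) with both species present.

N* ≈ 166, C* ≈ 3.08

From dC/dt = 0 with C > 0: 0.00335N* = 0.556, so N* = 166.
Substitute into dN/dt = 0: 0.128(1 - 166/520) = 0.0283C*.
The bracket is 0.681, giving C* = 0.0871/0.0283 = 3.08.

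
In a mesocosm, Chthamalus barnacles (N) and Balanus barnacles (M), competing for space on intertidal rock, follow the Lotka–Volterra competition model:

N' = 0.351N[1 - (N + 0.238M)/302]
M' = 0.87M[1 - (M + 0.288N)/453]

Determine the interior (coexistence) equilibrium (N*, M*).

N* ≈ 208, M* ≈ 393

Setting both brackets to zero gives the nullclines N + 0.238M = 302 and 0.288N + M = 453.
Substituting M = 453 - 0.288N into the first: N(1 - 0.238·0.288) = 302 - 0.238·453.
So N* = 194/0.931 = 208, and then M* = 453 - 0.288·208 = 393.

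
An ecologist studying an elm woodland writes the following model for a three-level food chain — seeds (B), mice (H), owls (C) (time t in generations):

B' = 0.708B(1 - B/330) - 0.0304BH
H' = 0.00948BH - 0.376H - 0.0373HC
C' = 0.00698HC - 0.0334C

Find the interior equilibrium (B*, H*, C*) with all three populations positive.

From dC/dt = 0: 0.00698H* = 0.0334, so H* = 4.79.
From dB/dt = 0: 0.708(1 - B*/330) = 0.0304·4.79, giving B* = 330·(1 - 0.205) = 262.
From dH/dt = 0: 0.00948·262 - 0.376 = 0.0373C*, so C* = 2.11/0.0373 = 56.6.

B* ≈ 262, H* ≈ 4.79, C* ≈ 56.6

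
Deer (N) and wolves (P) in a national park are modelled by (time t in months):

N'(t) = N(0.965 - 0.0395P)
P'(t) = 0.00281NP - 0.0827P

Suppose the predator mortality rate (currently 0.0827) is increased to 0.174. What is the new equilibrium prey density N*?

At the interior fixed point, setting dP/dt = 0 with P > 0 fixes N* = (predator death rate)/(NP coefficient) — independent of the other coefficients.
With the change, N* = 0.174/0.00281 = 61.9; it rises from 29.4.

N* ≈ 61.9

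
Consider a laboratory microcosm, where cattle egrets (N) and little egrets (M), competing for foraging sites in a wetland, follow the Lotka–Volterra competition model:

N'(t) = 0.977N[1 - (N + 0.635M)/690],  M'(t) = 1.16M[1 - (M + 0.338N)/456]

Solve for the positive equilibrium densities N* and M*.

N* ≈ 510, M* ≈ 284

Setting both brackets to zero gives the nullclines N + 0.635M = 690 and 0.338N + M = 456.
Substituting M = 456 - 0.338N into the first: N(1 - 0.635·0.338) = 690 - 0.635·456.
So N* = 400/0.785 = 510, and then M* = 456 - 0.338·510 = 284.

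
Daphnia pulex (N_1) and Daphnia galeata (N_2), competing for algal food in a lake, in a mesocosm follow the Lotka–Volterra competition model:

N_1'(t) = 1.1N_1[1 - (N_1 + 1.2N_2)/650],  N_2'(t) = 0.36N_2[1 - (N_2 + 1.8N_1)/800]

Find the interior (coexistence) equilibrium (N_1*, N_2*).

Setting both brackets to zero gives the nullclines N_1 + 1.2N_2 = 650 and 1.8N_1 + N_2 = 800.
Substituting N_2 = 800 - 1.8N_1 into the first: N_1(1 - 1.2·1.8) = 650 - 1.2·800.
So N_1* = -310/-1.16 = 267, and then N_2* = 800 - 1.8·267 = 319.

N_1* ≈ 267, N_2* ≈ 319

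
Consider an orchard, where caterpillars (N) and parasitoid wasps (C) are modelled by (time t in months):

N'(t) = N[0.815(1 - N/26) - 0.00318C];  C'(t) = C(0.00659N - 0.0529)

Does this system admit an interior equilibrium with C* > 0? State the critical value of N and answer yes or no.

The predator equation gives dC/dt > 0 only when N > 0.0529/0.00659 = 8.03.
Without the predator, N → K = 26. Since 26 > 8.03, the predator can invade and persist.

Threshold N = 8.03; K > 8.03, so yes, the predator persists.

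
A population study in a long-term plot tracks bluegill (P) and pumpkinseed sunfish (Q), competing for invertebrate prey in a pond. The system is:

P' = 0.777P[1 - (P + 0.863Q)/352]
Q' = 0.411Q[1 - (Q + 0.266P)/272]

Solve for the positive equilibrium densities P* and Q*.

Setting both brackets to zero gives the nullclines P + 0.863Q = 352 and 0.266P + Q = 272.
Substituting Q = 272 - 0.266P into the first: P(1 - 0.863·0.266) = 352 - 0.863·272.
So P* = 117/0.77 = 152, and then Q* = 272 - 0.266·152 = 232.

P* ≈ 152, Q* ≈ 232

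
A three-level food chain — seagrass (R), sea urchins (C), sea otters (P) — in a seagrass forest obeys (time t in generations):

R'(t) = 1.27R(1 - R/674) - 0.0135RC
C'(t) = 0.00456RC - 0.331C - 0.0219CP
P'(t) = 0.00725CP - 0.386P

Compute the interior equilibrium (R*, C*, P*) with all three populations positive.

From dP/dt = 0: 0.00725C* = 0.386, so C* = 53.2.
From dR/dt = 0: 1.27(1 - R*/674) = 0.0135·53.2, giving R* = 674·(1 - 0.566) = 293.
From dC/dt = 0: 0.00456·293 - 0.331 = 0.0219P*, so P* = 1/0.0219 = 45.8.

R* ≈ 293, C* ≈ 53.2, P* ≈ 45.8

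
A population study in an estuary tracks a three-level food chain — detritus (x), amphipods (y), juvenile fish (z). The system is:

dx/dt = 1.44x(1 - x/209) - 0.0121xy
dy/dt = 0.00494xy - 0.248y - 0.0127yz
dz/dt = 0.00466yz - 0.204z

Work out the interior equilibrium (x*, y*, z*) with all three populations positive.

From dz/dt = 0: 0.00466y* = 0.204, so y* = 43.8.
From dx/dt = 0: 1.44(1 - x*/209) = 0.0121·43.8, giving x* = 209·(1 - 0.368) = 132.
From dy/dt = 0: 0.00494·132 - 0.248 = 0.0127z*, so z* = 0.405/0.0127 = 31.9.

x* ≈ 132, y* ≈ 43.8, z* ≈ 31.9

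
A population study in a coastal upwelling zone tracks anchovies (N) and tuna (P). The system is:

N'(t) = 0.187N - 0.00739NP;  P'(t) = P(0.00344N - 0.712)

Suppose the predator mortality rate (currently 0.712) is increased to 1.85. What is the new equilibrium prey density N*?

N* ≈ 538

At the interior fixed point, setting dP/dt = 0 with P > 0 fixes N* = (predator death rate)/(NP coefficient) — independent of the other coefficients.
With the change, N* = 1.85/0.00344 = 538; it rises from 207.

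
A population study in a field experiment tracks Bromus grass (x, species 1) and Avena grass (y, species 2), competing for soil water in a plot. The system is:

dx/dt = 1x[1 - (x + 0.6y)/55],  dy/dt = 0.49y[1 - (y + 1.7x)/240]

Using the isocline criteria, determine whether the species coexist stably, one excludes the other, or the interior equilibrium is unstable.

Compare the nullcline intercepts: K1/α12 = 55/0.6 = 91.7 < K2 = 240; K2/α21 = 240/1.7 = 141 > K1 = 55.
Since the inequalities point opposite ways, species 2 can invade but species 1 cannot.

species 2 excludes species 1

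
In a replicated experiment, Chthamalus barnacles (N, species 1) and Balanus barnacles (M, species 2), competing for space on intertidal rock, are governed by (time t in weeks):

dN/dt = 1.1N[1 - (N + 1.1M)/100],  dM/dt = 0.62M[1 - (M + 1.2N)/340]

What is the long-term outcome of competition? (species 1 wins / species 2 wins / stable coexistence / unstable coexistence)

species 2 excludes species 1

Compare the nullcline intercepts: K1/α12 = 100/1.1 = 90.9 < K2 = 340; K2/α21 = 340/1.2 = 283 > K1 = 100.
Since the inequalities point opposite ways, species 2 can invade but species 1 cannot.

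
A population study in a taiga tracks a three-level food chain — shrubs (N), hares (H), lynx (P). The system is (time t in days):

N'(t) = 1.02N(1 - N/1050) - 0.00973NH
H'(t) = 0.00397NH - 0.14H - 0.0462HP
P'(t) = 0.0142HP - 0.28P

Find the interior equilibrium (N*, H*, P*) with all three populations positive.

From dP/dt = 0: 0.0142H* = 0.28, so H* = 19.7.
From dN/dt = 0: 1.02(1 - N*/1050) = 0.00973·19.7, giving N* = 1050·(1 - 0.188) = 852.
From dH/dt = 0: 0.00397·852 - 0.14 = 0.0462P*, so P* = 3.24/0.0462 = 70.2.

N* ≈ 852, H* ≈ 19.7, P* ≈ 70.2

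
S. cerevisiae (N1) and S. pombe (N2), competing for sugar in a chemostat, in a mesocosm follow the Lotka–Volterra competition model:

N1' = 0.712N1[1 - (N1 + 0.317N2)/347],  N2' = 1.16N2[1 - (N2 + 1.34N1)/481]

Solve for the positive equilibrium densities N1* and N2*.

N1* ≈ 338, N2* ≈ 27.9

Setting both brackets to zero gives the nullclines N1 + 0.317N2 = 347 and 1.34N1 + N2 = 481.
Substituting N2 = 481 - 1.34N1 into the first: N1(1 - 0.317·1.34) = 347 - 0.317·481.
So N1* = 195/0.575 = 338, and then N2* = 481 - 1.34·338 = 27.9.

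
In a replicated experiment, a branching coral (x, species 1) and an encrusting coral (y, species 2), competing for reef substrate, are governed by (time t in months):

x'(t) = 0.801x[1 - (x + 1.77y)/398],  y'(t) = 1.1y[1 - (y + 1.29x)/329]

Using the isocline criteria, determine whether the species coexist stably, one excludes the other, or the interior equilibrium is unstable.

Compare the nullcline intercepts: K1/α12 = 398/1.77 = 225 < K2 = 329; K2/α21 = 329/1.29 = 255 < K1 = 398.
Since both are reversed, neither can invade when rare; the interior point is a saddle.

unstable coexistence (outcome depends on initial conditions)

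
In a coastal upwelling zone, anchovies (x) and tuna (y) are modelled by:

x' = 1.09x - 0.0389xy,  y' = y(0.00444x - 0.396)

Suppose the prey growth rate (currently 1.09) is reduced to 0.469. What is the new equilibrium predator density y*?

At the interior fixed point, setting dx/dt = 0 with x > 0 fixes y* = (prey growth rate)/(xy coefficient) — independent of the other coefficients.
With the change, y* = 0.469/0.0389 = 12.1; it falls from 28.

y* ≈ 12.1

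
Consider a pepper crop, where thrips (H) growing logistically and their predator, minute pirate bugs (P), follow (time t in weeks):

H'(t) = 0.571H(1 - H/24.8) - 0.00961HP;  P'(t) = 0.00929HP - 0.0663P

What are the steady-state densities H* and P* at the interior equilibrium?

From dP/dt = 0 with P > 0: 0.00929H* = 0.0663, so H* = 7.14.
Substitute into dH/dt = 0: 0.571(1 - 7.14/24.8) = 0.00961P*.
The bracket is 0.712, giving P* = 0.407/0.00961 = 42.3.

H* ≈ 7.14, P* ≈ 42.3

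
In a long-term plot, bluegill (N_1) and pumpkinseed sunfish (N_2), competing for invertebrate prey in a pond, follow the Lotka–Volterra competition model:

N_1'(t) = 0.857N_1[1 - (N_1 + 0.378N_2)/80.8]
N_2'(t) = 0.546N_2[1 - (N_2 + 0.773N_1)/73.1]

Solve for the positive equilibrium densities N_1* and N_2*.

Setting both brackets to zero gives the nullclines N_1 + 0.378N_2 = 80.8 and 0.773N_1 + N_2 = 73.1.
Substituting N_2 = 73.1 - 0.773N_1 into the first: N_1(1 - 0.378·0.773) = 80.8 - 0.378·73.1.
So N_1* = 53.2/0.708 = 75.1, and then N_2* = 73.1 - 0.773·75.1 = 15.

N_1* ≈ 75.1, N_2* ≈ 15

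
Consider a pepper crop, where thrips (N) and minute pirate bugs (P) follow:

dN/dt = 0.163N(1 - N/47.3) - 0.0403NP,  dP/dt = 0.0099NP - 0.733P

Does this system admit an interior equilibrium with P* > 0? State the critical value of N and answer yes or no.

The predator equation gives dP/dt > 0 only when N > 0.733/0.0099 = 74.
Without the predator, N → K = 47.3. Since 47.3 < 74, the predator cannot invade.

Threshold N = 74; K < 74, so no, the predator goes extinct.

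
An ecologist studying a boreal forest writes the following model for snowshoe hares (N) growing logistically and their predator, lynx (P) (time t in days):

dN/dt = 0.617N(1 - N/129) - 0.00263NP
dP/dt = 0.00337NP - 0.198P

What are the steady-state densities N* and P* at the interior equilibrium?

From dP/dt = 0 with P > 0: 0.00337N* = 0.198, so N* = 58.8.
Substitute into dN/dt = 0: 0.617(1 - 58.8/129) = 0.00263P*.
The bracket is 0.545, giving P* = 0.336/0.00263 = 128.

N* ≈ 58.8, P* ≈ 128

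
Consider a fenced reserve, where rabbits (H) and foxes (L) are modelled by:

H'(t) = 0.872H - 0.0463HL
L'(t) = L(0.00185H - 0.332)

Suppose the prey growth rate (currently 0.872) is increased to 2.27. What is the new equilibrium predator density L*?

At the interior fixed point, setting dH/dt = 0 with H > 0 fixes L* = (prey growth rate)/(HL coefficient) — independent of the other coefficients.
With the change, L* = 2.27/0.0463 = 49; it rises from 18.8.

L* ≈ 49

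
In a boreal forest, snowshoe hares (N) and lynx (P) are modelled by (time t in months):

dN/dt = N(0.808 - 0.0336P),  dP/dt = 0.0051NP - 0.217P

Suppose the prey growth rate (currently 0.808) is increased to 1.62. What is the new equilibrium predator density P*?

P* ≈ 48.2

At the interior fixed point, setting dN/dt = 0 with N > 0 fixes P* = (prey growth rate)/(NP coefficient) — independent of the other coefficients.
With the change, P* = 1.62/0.0336 = 48.2; it rises from 24.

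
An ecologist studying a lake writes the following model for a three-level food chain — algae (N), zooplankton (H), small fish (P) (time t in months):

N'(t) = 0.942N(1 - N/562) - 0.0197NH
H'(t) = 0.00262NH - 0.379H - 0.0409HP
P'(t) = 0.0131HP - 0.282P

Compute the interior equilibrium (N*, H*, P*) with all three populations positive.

From dP/dt = 0: 0.0131H* = 0.282, so H* = 21.5.
From dN/dt = 0: 0.942(1 - N*/562) = 0.0197·21.5, giving N* = 562·(1 - 0.45) = 309.
From dH/dt = 0: 0.00262·309 - 0.379 = 0.0409P*, so P* = 0.431/0.0409 = 10.5.

N* ≈ 309, H* ≈ 21.5, P* ≈ 10.5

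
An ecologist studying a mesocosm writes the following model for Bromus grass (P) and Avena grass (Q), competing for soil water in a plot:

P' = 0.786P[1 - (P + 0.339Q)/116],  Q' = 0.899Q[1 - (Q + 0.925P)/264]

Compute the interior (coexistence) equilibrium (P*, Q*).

Setting both brackets to zero gives the nullclines P + 0.339Q = 116 and 0.925P + Q = 264.
Substituting Q = 264 - 0.925P into the first: P(1 - 0.339·0.925) = 116 - 0.339·264.
So P* = 26.5/0.686 = 38.6, and then Q* = 264 - 0.925·38.6 = 228.

P* ≈ 38.6, Q* ≈ 228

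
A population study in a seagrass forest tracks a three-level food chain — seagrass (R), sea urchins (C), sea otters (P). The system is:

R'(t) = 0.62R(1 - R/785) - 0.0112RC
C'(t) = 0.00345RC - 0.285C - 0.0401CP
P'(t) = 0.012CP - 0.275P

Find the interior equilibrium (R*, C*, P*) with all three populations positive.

From dP/dt = 0: 0.012C* = 0.275, so C* = 22.9.
From dR/dt = 0: 0.62(1 - R*/785) = 0.0112·22.9, giving R* = 785·(1 - 0.414) = 460.
From dC/dt = 0: 0.00345·460 - 0.285 = 0.0401P*, so P* = 1.3/0.0401 = 32.5.

R* ≈ 460, C* ≈ 22.9, P* ≈ 32.5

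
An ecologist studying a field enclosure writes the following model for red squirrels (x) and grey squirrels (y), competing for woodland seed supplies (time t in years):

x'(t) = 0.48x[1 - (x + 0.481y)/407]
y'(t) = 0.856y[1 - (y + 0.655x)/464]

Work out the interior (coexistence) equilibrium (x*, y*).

Setting both brackets to zero gives the nullclines x + 0.481y = 407 and 0.655x + y = 464.
Substituting y = 464 - 0.655x into the first: x(1 - 0.481·0.655) = 407 - 0.481·464.
So x* = 184/0.685 = 268, and then y* = 464 - 0.655·268 = 288.

x* ≈ 268, y* ≈ 288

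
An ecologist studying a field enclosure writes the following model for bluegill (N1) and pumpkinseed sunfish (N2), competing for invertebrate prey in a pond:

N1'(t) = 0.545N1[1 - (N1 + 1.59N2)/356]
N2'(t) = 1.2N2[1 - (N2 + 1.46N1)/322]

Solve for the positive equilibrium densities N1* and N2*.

N1* ≈ 118, N2* ≈ 150

Setting both brackets to zero gives the nullclines N1 + 1.59N2 = 356 and 1.46N1 + N2 = 322.
Substituting N2 = 322 - 1.46N1 into the first: N1(1 - 1.59·1.46) = 356 - 1.59·322.
So N1* = -156/-1.32 = 118, and then N2* = 322 - 1.46·118 = 150.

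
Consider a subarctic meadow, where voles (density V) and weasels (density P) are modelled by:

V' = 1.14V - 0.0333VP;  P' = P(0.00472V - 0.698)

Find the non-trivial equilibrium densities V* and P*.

V* ≈ 148, P* ≈ 34.2

Set dP/dt = 0 with P > 0: 0.00472V - 0.698 = 0, so V* = 0.698/0.00472 = 148.
Set dV/dt = 0 with V > 0: 1.14 - 0.0333P = 0, so P* = 1.14/0.0333 = 34.2.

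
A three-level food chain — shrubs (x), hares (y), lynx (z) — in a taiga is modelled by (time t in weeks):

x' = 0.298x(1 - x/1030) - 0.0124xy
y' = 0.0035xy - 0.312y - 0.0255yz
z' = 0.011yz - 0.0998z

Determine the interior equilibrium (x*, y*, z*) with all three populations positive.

From dz/dt = 0: 0.011y* = 0.0998, so y* = 9.07.
From dx/dt = 0: 0.298(1 - x*/1030) = 0.0124·9.07, giving x* = 1030·(1 - 0.378) = 641.
From dy/dt = 0: 0.0035·641 - 0.312 = 0.0255z*, so z* = 1.93/0.0255 = 75.8.

x* ≈ 641, y* ≈ 9.07, z* ≈ 75.8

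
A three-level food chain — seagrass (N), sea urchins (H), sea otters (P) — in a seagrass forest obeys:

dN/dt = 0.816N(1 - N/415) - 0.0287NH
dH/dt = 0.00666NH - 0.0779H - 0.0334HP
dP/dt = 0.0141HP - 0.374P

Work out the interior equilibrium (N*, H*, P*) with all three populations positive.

From dP/dt = 0: 0.0141H* = 0.374, so H* = 26.5.
From dN/dt = 0: 0.816(1 - N*/415) = 0.0287·26.5, giving N* = 415·(1 - 0.933) = 27.8.
From dH/dt = 0: 0.00666·27.8 - 0.0779 = 0.0334P*, so P* = 0.108/0.0334 = 3.22.

N* ≈ 27.8, H* ≈ 26.5, P* ≈ 3.22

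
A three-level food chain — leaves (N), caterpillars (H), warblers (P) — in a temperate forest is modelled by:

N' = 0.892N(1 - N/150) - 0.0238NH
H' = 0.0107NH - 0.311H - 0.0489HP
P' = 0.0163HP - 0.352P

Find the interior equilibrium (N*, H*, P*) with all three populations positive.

From dP/dt = 0: 0.0163H* = 0.352, so H* = 21.6.
From dN/dt = 0: 0.892(1 - N*/150) = 0.0238·21.6, giving N* = 150·(1 - 0.576) = 63.6.
From dH/dt = 0: 0.0107·63.6 - 0.311 = 0.0489P*, so P* = 0.369/0.0489 = 7.55.

N* ≈ 63.6, H* ≈ 21.6, P* ≈ 7.55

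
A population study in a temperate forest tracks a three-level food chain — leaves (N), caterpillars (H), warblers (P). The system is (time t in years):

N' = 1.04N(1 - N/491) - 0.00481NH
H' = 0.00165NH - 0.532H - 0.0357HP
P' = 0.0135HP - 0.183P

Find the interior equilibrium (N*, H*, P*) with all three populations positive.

N* ≈ 460, H* ≈ 13.6, P* ≈ 6.37

From dP/dt = 0: 0.0135H* = 0.183, so H* = 13.6.
From dN/dt = 0: 1.04(1 - N*/491) = 0.00481·13.6, giving N* = 491·(1 - 0.0627) = 460.
From dH/dt = 0: 0.00165·460 - 0.532 = 0.0357P*, so P* = 0.227/0.0357 = 6.37.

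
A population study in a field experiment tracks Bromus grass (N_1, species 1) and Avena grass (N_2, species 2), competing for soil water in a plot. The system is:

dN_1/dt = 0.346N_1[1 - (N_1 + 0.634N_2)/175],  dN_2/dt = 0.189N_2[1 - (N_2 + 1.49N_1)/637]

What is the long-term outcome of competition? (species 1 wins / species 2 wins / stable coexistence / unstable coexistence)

species 2 excludes species 1

Compare the nullcline intercepts: K1/α12 = 175/0.634 = 276 < K2 = 637; K2/α21 = 637/1.49 = 428 > K1 = 175.
Since the inequalities point opposite ways, species 2 can invade but species 1 cannot.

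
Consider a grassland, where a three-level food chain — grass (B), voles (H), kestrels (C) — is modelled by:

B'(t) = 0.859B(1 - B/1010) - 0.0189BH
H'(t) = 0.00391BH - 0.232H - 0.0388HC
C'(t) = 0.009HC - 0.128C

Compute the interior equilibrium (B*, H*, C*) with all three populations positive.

B* ≈ 694, H* ≈ 14.2, C* ≈ 64

From dC/dt = 0: 0.009H* = 0.128, so H* = 14.2.
From dB/dt = 0: 0.859(1 - B*/1010) = 0.0189·14.2, giving B* = 1010·(1 - 0.313) = 694.
From dH/dt = 0: 0.00391·694 - 0.232 = 0.0388C*, so C* = 2.48/0.0388 = 64.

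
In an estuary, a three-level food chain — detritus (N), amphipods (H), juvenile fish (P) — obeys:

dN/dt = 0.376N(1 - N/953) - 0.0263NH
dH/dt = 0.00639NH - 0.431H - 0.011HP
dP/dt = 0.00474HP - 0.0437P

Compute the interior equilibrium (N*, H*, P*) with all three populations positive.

N* ≈ 338, H* ≈ 9.22, P* ≈ 157

From dP/dt = 0: 0.00474H* = 0.0437, so H* = 9.22.
From dN/dt = 0: 0.376(1 - N*/953) = 0.0263·9.22, giving N* = 953·(1 - 0.645) = 338.
From dH/dt = 0: 0.00639·338 - 0.431 = 0.011P*, so P* = 1.73/0.011 = 157.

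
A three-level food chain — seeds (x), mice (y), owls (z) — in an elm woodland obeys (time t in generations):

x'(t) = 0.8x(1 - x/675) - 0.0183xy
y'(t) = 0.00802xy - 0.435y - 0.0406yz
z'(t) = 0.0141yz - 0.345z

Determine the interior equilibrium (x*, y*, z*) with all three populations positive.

x* ≈ 297, y* ≈ 24.5, z* ≈ 48

From dz/dt = 0: 0.0141y* = 0.345, so y* = 24.5.
From dx/dt = 0: 0.8(1 - x*/675) = 0.0183·24.5, giving x* = 675·(1 - 0.56) = 297.
From dy/dt = 0: 0.00802·297 - 0.435 = 0.0406z*, so z* = 1.95/0.0406 = 48.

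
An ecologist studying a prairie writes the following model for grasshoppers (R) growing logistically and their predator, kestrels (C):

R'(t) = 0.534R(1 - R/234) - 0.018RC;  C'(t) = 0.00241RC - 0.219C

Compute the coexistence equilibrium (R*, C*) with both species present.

From dC/dt = 0 with C > 0: 0.00241R* = 0.219, so R* = 90.9.
Substitute into dR/dt = 0: 0.534(1 - 90.9/234) = 0.018C*.
The bracket is 0.612, giving C* = 0.327/0.018 = 18.1.

R* ≈ 90.9, C* ≈ 18.1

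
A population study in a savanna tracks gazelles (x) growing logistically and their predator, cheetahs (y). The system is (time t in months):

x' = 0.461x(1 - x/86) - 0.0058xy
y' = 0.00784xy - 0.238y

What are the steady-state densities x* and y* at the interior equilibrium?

x* ≈ 30.4, y* ≈ 51.4

From dy/dt = 0 with y > 0: 0.00784x* = 0.238, so x* = 30.4.
Substitute into dx/dt = 0: 0.461(1 - 30.4/86) = 0.0058y*.
The bracket is 0.647, giving y* = 0.298/0.0058 = 51.4.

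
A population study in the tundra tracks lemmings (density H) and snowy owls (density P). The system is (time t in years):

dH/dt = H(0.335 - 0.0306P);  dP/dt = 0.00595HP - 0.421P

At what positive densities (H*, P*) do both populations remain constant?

Set dP/dt = 0 with P > 0: 0.00595H - 0.421 = 0, so H* = 0.421/0.00595 = 70.8.
Set dH/dt = 0 with H > 0: 0.335 - 0.0306P = 0, so P* = 0.335/0.0306 = 10.9.

H* ≈ 70.8, P* ≈ 10.9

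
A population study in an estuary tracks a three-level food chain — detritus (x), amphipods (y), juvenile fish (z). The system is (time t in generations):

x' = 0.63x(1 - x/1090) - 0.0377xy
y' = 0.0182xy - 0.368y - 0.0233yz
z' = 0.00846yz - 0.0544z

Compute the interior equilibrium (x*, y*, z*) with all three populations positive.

From dz/dt = 0: 0.00846y* = 0.0544, so y* = 6.43.
From dx/dt = 0: 0.63(1 - x*/1090) = 0.0377·6.43, giving x* = 1090·(1 - 0.385) = 671.
From dy/dt = 0: 0.0182·671 - 0.368 = 0.0233z*, so z* = 11.8/0.0233 = 508.

x* ≈ 671, y* ≈ 6.43, z* ≈ 508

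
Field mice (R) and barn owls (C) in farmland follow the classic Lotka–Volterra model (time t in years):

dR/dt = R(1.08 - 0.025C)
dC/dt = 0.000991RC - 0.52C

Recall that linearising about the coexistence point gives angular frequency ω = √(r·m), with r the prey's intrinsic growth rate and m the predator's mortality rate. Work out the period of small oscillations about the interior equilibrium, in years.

T ≈ 8.38 years

Here r = 1.08 and m = 0.52, so r·m = 0.562.
ω = √0.562 = 0.749 per year, hence T = 2π/ω ≈ 8.38 years.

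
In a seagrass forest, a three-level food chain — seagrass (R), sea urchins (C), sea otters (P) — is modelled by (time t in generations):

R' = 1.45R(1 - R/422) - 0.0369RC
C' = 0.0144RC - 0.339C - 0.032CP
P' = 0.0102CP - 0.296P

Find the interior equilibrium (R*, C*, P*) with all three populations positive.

From dP/dt = 0: 0.0102C* = 0.296, so C* = 29.
From dR/dt = 0: 1.45(1 - R*/422) = 0.0369·29, giving R* = 422·(1 - 0.738) = 110.
From dC/dt = 0: 0.0144·110 - 0.339 = 0.032P*, so P* = 1.25/0.032 = 39.1.

R* ≈ 110, C* ≈ 29, P* ≈ 39.1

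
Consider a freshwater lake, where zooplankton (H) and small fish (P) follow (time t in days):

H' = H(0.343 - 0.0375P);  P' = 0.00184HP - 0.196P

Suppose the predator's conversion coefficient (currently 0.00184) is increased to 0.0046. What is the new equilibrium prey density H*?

H* ≈ 42.6

At the interior fixed point, setting dP/dt = 0 with P > 0 fixes H* = (predator death rate)/(HP coefficient) — independent of the other coefficients.
With the change, H* = 0.196/0.0046 = 42.6; it falls from 107.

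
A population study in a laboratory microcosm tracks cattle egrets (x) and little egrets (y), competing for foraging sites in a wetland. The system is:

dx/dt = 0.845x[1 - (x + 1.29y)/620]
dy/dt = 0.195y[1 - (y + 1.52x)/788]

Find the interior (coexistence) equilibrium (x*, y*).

x* ≈ 413, y* ≈ 161

Setting both brackets to zero gives the nullclines x + 1.29y = 620 and 1.52x + y = 788.
Substituting y = 788 - 1.52x into the first: x(1 - 1.29·1.52) = 620 - 1.29·788.
So x* = -397/-0.961 = 413, and then y* = 788 - 1.52·413 = 161.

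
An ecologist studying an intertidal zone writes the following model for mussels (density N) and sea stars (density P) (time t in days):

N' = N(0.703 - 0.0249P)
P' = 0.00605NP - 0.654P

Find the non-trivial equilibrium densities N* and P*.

Set dP/dt = 0 with P > 0: 0.00605N - 0.654 = 0, so N* = 0.654/0.00605 = 108.
Set dN/dt = 0 with N > 0: 0.703 - 0.0249P = 0, so P* = 0.703/0.0249 = 28.2.

N* ≈ 108, P* ≈ 28.2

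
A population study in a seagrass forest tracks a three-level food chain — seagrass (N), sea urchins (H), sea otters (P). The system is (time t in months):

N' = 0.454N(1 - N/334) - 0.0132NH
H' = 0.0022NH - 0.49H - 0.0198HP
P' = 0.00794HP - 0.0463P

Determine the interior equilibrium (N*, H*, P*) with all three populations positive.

From dP/dt = 0: 0.00794H* = 0.0463, so H* = 5.83.
From dN/dt = 0: 0.454(1 - N*/334) = 0.0132·5.83, giving N* = 334·(1 - 0.17) = 277.
From dH/dt = 0: 0.0022·277 - 0.49 = 0.0198P*, so P* = 0.12/0.0198 = 6.07.

N* ≈ 277, H* ≈ 5.83, P* ≈ 6.07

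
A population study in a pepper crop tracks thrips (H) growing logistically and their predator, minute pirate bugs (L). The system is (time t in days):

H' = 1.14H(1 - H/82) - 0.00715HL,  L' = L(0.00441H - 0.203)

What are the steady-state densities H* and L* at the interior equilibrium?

From dL/dt = 0 with L > 0: 0.00441H* = 0.203, so H* = 46.
Substitute into dH/dt = 0: 1.14(1 - 46/82) = 0.00715L*.
The bracket is 0.439, giving L* = 0.5/0.00715 = 69.9.

H* ≈ 46, L* ≈ 69.9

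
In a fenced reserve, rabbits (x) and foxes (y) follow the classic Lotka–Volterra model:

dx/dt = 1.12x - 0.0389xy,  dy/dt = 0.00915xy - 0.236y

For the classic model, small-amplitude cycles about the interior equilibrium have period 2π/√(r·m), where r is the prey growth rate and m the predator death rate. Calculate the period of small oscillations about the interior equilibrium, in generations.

T ≈ 12.2 generations

Here r = 1.12 and m = 0.236, so r·m = 0.264.
ω = √0.264 = 0.514 per generation, hence T = 2π/ω ≈ 12.2 generations.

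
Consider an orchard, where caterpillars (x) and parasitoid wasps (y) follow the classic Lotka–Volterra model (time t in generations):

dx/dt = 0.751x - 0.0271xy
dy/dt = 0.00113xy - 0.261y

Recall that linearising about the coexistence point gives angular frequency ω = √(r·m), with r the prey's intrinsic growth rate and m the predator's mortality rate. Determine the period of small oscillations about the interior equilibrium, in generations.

Here r = 0.751 and m = 0.261, so r·m = 0.196.
ω = √0.196 = 0.443 per generation, hence T = 2π/ω ≈ 14.2 generations.

T ≈ 14.2 generations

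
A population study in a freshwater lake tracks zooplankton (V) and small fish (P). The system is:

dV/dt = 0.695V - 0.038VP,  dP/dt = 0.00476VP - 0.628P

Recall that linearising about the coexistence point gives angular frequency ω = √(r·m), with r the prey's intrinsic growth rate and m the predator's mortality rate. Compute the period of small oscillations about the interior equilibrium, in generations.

Here r = 0.695 and m = 0.628, so r·m = 0.436.
ω = √0.436 = 0.661 per generation, hence T = 2π/ω ≈ 9.51 generations.

T ≈ 9.51 generations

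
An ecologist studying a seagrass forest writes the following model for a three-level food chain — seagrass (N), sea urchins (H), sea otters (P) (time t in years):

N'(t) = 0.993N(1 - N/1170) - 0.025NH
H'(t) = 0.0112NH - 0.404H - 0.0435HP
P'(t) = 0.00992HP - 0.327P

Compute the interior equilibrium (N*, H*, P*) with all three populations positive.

N* ≈ 199, H* ≈ 33, P* ≈ 42

From dP/dt = 0: 0.00992H* = 0.327, so H* = 33.
From dN/dt = 0: 0.993(1 - N*/1170) = 0.025·33, giving N* = 1170·(1 - 0.83) = 199.
From dH/dt = 0: 0.0112·199 - 0.404 = 0.0435P*, so P* = 1.82/0.0435 = 42.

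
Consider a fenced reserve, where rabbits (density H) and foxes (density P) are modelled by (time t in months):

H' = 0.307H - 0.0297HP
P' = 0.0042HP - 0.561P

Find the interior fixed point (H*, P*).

H* ≈ 134, P* ≈ 10.3

Set dP/dt = 0 with P > 0: 0.0042H - 0.561 = 0, so H* = 0.561/0.0042 = 134.
Set dH/dt = 0 with H > 0: 0.307 - 0.0297P = 0, so P* = 0.307/0.0297 = 10.3.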